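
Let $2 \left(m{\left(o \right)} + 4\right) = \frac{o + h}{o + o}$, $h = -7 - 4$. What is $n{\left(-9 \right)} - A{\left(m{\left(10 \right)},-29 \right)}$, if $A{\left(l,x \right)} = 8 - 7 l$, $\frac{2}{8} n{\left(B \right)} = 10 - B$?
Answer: $\frac{1593}{40} \approx 39.825$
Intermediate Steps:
$h = -11$ ($h = -7 - 4 = -11$)
$m{\left(o \right)} = -4 + \frac{-11 + o}{4 o}$ ($m{\left(o \right)} = -4 + \frac{\left(o - 11\right) \frac{1}{o + o}}{2} = -4 + \frac{\left(-11 + o\right) \frac{1}{2 o}}{2} = -4 + \frac{\frac{1}{2} \frac{1}{o} \left(-11 + o\right)}{2} = -4 + \frac{-11 + o}{4 o}$)
$n{\left(B \right)} = 40 - 4 B$ ($n{\left(B \right)} = 4 \left(10 - B\right) = 40 - 4 B$)
$n{\left(-9 \right)} - A{\left(m{\left(10 \right)},-29 \right)} = \left(40 - -36\right) - \left(8 - 7 \frac{-11 - 150}{4 \cdot 10}\right) = \left(40 + 36\right) - \left(8 - 7 \cdot \frac{1}{4} \cdot \frac{1}{10} \left(-11 - 150\right)\right) = 76 - \left(8 - 7 \cdot \frac{1}{4} \cdot \frac{1}{10} \left(-161\right)\right) = 76 - \left(8 - - \frac{1127}{40}\right) = 76 - \left(8 + \frac{1127}{40}\right) = 76 - \frac{1447}{40} = \frac{1593}{40}$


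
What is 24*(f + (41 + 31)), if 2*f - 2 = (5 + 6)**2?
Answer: 3204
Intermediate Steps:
f = 123/2 (f = 1 + (5 + 6)**2/2 = 1 + (1/2)*11**2 = 1 + (1/2)*121 = 1 + 121/2 = 123/2 ≈ 61.500)
24*(f + (41 + 31)) = 24*(123/2 + (41 + 31)) = 24*(123/2 + 72) = 24*(267/2) = 3204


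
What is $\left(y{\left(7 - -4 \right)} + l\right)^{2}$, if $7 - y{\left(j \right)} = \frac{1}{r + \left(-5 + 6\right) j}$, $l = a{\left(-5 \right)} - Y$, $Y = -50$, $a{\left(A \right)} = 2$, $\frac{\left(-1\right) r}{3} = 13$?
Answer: $\frac{2732409}{784} \approx 3485.2$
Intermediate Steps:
$r = -39$ ($r = \left(-3\right) 13 = -39$)
$l = 52$ ($l = 2 - -50 = 2 + 50 = 52$)
$y{\left(j \right)} = 7 - \frac{1}{-39 + j}$ ($y{\left(j \right)} = 7 - \frac{1}{-39 + \left(-5 + 6\right) j} = 7 - \frac{1}{-39 + 1 j} = 7 - \frac{1}{-39 + j}$)
$\left(y{\left(7 - -4 \right)} + l\right)^{2} = \left(\frac{-274 + 7 \left(7 - -4\right)}{-39 + \left(7 - -4\right)} + 52\right)^{2} = \left(\frac{-274 + 7 \left(7 + 4\right)}{-39 + \left(7 + 4\right)} + 52\right)^{2} = \left(\frac{-274 + 7 \cdot 11}{-39 + 11} + 52\right)^{2} = \left(\frac{-274 + 77}{-28} + 52\right)^{2} = \left(\left(- \frac{1}{28}\right) \left(-197\right) + 52\right)^{2} = \left(\frac{197}{28} + 52\right)^{2} = \left(\frac{1653}{28}\right)^{2} = \frac{2732409}{784}$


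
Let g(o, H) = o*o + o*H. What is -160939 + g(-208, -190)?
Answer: -78155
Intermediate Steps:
g(o, H) = o**2 + H*o
-160939 + g(-208, -190) = -160939 - 208*(-190 - 208) = -160939 - 208*(-398) = -160939 + 82784 = -78155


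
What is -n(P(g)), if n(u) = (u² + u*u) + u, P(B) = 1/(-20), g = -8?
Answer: 9/200 ≈ 0.045000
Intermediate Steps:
P(B) = -1/20
n(u) = u + 2*u² (n(u) = (u² + u²) + u = 2*u² + u = u + 2*u²)
-n(P(g)) = -(-1)*(1 + 2*(-1/20))/20 = -(-1)*(1 - ⅒)/20 = -(-1)*9/(20*10) = -1*(-9/200) = 9/200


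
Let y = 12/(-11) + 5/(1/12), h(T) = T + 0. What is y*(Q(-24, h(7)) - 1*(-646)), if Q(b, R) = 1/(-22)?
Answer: 4604364/121 ≈ 38053.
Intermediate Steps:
h(T) = T
y = 648/11 (y = 12*(-1/11) + 5/(1/12) = -12/11 + 5*12 = -12/11 + 60 = 648/11 ≈ 58.909)
Q(b, R) = -1/22
y*(Q(-24, h(7)) - 1*(-646)) = 648*(-1/22 - 1*(-646))/11 = 648*(-1/22 + 646)/11 = (648/11)*(14211/22) = 4604364/121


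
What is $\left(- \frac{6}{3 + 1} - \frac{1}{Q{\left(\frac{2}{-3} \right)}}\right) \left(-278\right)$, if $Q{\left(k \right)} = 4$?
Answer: $\frac{973}{2} \approx 486.5$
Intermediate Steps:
$\left(- \frac{6}{3 + 1} - \frac{1}{Q{\left(\frac{2}{-3} \right)}}\right) \left(-278\right) = \left(- \frac{6}{3 + 1} - \frac{1}{4}\right) \left(-278\right) = \left(- \frac{6}{4} - \frac{1}{4}\right) \left(-278\right) = \left(\left(-6\right) \frac{1}{4} - \frac{1}{4}\right) \left(-278\right) = \left(- \frac{3}{2} - \frac{1}{4}\right) \left(-278\right) = \left(- \frac{7}{4}\right) \left(-278\right) = \frac{973}{2}$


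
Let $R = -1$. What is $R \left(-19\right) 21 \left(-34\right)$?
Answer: $-13566$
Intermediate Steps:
$R \left(-19\right) 21 \left(-34\right) = \left(-1\right) \left(-19\right) 21 \left(-34\right) = 19 \cdot 21 \left(-34\right) = 399 \left(-34\right) = -13566$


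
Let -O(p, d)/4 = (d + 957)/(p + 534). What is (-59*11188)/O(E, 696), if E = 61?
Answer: 98188685/1653 ≈ 59400.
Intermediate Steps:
O(p, d) = -4*(957 + d)/(534 + p) (O(p, d) = -4*(d + 957)/(p + 534) = -4*(957 + d)/(534 + p))
(-59*11188)/O(E, 696) = (-59*11188)/((4*(-957 - 1*696)/(534 + 61))) = -660092*595/(4*(-957 - 696)) = -660092/(4*(1/595)*(-1653)) = -660092/(-6612/595) = -660092*(-595/6612) = 98188685/1653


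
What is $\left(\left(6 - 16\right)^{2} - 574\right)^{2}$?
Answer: $224676$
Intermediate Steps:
$\left(\left(6 - 16\right)^{2} - 574\right)^{2} = \left(\left(-10\right)^{2} - 574\right)^{2} = \left(100 - 574\right)^{2} = \left(-474\right)^{2} = 224676$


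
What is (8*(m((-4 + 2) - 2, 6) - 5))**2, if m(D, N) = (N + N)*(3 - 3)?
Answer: 1600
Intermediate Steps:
m(D, N) = 0 (m(D, N) = (2*N)*0 = 0)
(8*(m((-4 + 2) - 2, 6) - 5))**2 = (8*(0 - 5))**2 = (8*(-5))**2 = (-40)**2 = 1600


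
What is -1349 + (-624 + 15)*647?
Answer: -395372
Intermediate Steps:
-1349 + (-624 + 15)*647 = -1349 - 609*647 = -1349 - 394023 = -395372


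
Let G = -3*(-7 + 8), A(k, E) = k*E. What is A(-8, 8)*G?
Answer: 192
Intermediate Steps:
A(k, E) = E*k
G = -3 (G = -3*1 = -3)
A(-8, 8)*G = (8*(-8))*(-3) = -64*(-3) = 192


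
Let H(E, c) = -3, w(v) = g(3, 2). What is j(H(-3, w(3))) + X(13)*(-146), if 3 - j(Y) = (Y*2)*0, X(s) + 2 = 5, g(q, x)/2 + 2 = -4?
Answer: -435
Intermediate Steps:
g(q, x) = -12 (g(q, x) = -4 + 2*(-4) = -4 - 8 = -12)
w(v) = -12
X(s) = 3 (X(s) = -2 + 5 = 3)
j(Y) = 3 (j(Y) = 3 - Y*2*0 = 3 - 2*Y*0 = 3 - 1*0 = 3 + 0 = 3)
j(H(-3, w(3))) + X(13)*(-146) = 3 + 3*(-146) = 3 - 438 = -435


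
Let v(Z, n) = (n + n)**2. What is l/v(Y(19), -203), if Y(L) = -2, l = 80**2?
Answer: 1600/41209 ≈ 0.038826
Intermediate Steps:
l = 6400
v(Z, n) = 4*n**2 (v(Z, n) = (2*n)**2 = 4*n**2)
l/v(Y(19), -203) = 6400/((4*(-203)**2)) = 6400/((4*41209)) = 6400/164836 = 6400*(1/164836) = 1600/41209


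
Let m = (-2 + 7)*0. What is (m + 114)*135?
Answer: 15390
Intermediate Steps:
m = 0 (m = 5*0 = 0)
(m + 114)*135 = (0 + 114)*135 = 114*135 = 15390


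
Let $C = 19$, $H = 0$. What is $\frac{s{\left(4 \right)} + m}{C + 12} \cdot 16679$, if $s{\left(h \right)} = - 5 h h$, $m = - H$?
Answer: $- \frac{1334320}{31} \approx -43043.0$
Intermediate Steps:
$m = 0$ ($m = \left(-1\right) 0 = 0$)
$s{\left(h \right)} = - 5 h^{2}$
$\frac{s{\left(4 \right)} + m}{C + 12} \cdot 16679 = \frac{- 5 \cdot 4^{2} + 0}{19 + 12} \cdot 16679 = \frac{\left(-5\right) 16 + 0}{31} \cdot 16679 = \left(-80 + 0\right) \frac{1}{31} \cdot 16679 = \left(-80\right) \frac{1}{31} \cdot 16679 = \left(- \frac{80}{31}\right) 16679 = - \frac{1334320}{31}$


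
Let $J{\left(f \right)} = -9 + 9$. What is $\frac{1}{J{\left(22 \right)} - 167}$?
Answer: $- \frac{1}{167} \approx -0.005988$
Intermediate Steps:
$J{\left(f \right)} = 0$
$\frac{1}{J{\left(22 \right)} - 167} = \frac{1}{0 - 167} = \frac{1}{-167} = - \frac{1}{167}$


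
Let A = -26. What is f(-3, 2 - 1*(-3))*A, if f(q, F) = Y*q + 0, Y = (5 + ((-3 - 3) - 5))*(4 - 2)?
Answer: -936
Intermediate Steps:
Y = -12 (Y = (5 + (-6 - 5))*2 = (5 - 11)*2 = -6*2 = -12)
f(q, F) = -12*q (f(q, F) = -12*q + 0 = -12*q)
f(-3, 2 - 1*(-3))*A = -12*(-3)*(-26) = 36*(-26) = -936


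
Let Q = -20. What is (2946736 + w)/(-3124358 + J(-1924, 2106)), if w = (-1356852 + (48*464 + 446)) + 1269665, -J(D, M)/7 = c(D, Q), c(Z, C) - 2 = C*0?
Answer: -2882267/3124372 ≈ -0.92251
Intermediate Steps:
c(Z, C) = 2 (c(Z, C) = 2 + C*0 = 2 + 0 = 2)
J(D, M) = -14 (J(D, M) = -7*2 = -14)
w = -64469 (w = (-1356852 + (22272 + 446)) + 1269665 = (-1356852 + 22718) + 1269665 = -1334134 + 1269665 = -64469)
(2946736 + w)/(-3124358 + J(-1924, 2106)) = (2946736 - 64469)/(-3124358 - 14) = 2882267/(-3124372) = 2882267*(-1/3124372) = -2882267/3124372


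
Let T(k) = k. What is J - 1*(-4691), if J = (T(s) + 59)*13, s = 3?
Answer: 5497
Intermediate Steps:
J = 806 (J = (3 + 59)*13 = 62*13 = 806)
J - 1*(-4691) = 806 - 1*(-4691) = 806 + 4691 = 5497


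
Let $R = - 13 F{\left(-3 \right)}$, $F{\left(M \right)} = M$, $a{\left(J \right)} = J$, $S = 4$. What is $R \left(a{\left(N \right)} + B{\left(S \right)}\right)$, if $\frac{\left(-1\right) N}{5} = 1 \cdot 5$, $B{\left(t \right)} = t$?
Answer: $-819$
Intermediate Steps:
$N = -25$ ($N = - 5 \cdot 1 \cdot 5 = \left(-5\right) 5 = -25$)
$R = 39$ ($R = \left(-13\right) \left(-3\right) = 39$)
$R \left(a{\left(N \right)} + B{\left(S \right)}\right) = 39 \left(-25 + 4\right) = 39 \left(-21\right) = -819$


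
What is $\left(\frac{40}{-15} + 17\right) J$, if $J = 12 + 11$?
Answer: $\frac{989}{3} \approx 329.67$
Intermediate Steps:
$J = 23$
$\left(\frac{40}{-15} + 17\right) J = \left(\frac{40}{-15} + 17\right) 23 = \left(40 \left(- \frac{1}{15}\right) + 17\right) 23 = \left(- \frac{8}{3} + 17\right) 23 = \frac{43}{3} \cdot 23 = \frac{989}{3}$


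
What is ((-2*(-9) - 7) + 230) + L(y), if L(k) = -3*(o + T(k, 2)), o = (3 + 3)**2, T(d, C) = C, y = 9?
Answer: 127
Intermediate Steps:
o = 36 (o = 6**2 = 36)
L(k) = -114 (L(k) = -3*(36 + 2) = -3*38 = -114)
((-2*(-9) - 7) + 230) + L(y) = ((-2*(-9) - 7) + 230) - 114 = ((18 - 7) + 230) - 114 = (11 + 230) - 114 = 241 - 114 = 127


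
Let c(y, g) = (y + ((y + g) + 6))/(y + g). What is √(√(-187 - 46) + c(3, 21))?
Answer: √(22 + 16*I*√233)/4 ≈ 2.8897 + 2.6411*I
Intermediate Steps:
c(y, g) = (6 + g + 2*y)/(g + y) (c(y, g) = (y + ((g + y) + 6))/(g + y) = (y + (6 + g + y))/(g + y) = (6 + g + 2*y)/(g + y))
√(√(-187 - 46) + c(3, 21)) = √(√(-187 - 46) + (6 + 21 + 2*3)/(21 + 3)) = √(√(-233) + (6 + 21 + 6)/24) = √(I*√233 + (1/24)*33) = √(I*√233 + 11/8) = √(11/8 + I*√233)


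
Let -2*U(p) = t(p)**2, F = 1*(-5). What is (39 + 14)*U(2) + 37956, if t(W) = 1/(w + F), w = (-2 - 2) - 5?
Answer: 14878699/392 ≈ 37956.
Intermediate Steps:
F = -5
w = -9 (w = -4 - 5 = -9)
t(W) = -1/14 (t(W) = 1/(-9 - 5) = 1/(-14) = -1/14)
U(p) = -1/392 (U(p) = -(-1/14)**2/2 = -1/2*1/196 = -1/392)
(39 + 14)*U(2) + 37956 = (39 + 14)*(-1/392) + 37956 = 53*(-1/392) + 37956 = -53/392 + 37956 = 14878699/392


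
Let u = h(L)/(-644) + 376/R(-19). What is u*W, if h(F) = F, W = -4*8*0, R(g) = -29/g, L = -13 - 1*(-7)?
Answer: 0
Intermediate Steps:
L = -6 (L = -13 + 7 = -6)
W = 0 (W = -32*0 = 0)
u = 2300455/9338 (u = -6/(-644) + 376/((-29/(-19))) = -6*(-1/644) + 376/((-29*(-1/19))) = 3/322 + 376/(29/19) = 3/322 + 376*(19/29) = 3/322 + 7144/29 = 2300455/9338 ≈ 246.35)
u*W = (2300455/9338)*0 = 0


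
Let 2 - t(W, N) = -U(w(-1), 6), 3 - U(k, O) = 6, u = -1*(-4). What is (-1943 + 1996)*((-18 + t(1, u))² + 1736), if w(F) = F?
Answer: 111141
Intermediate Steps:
u = 4
U(k, O) = -3 (U(k, O) = 3 - 1*6 = 3 - 6 = -3)
t(W, N) = -1 (t(W, N) = 2 - (-1)*(-3) = 2 - 1*3 = 2 - 3 = -1)
(-1943 + 1996)*((-18 + t(1, u))² + 1736) = (-1943 + 1996)*((-18 - 1)² + 1736) = 53*((-19)² + 1736) = 53*(361 + 1736) = 53*2097 = 111141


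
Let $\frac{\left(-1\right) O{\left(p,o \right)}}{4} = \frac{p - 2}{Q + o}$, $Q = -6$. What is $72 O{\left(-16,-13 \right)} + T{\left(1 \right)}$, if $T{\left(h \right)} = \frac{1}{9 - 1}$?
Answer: $- \frac{41453}{152} \approx -272.72$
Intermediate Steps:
$T{\left(h \right)} = \frac{1}{8}$
$O{\left(p,o \right)} = - \frac{4 \left(-2 + p\right)}{-6 + o}$ ($O{\left(p,o \right)} = - 4 \frac{p - 2}{-6 + o} = - 4 \frac{-2 + p}{-6 + o} = - \frac{4 \left(-2 + p\right)}{-6 + o}$)
$72 O{\left(-16,-13 \right)} + T{\left(1 \right)} = 72 \frac{4 \left(2 - -16\right)}{-6 - 13} + \frac{1}{8} = 72 \frac{4 \left(2 + 16\right)}{-19} + \frac{1}{8} = 72 \cdot 4 \left(- \frac{1}{19}\right) 18 + \frac{1}{8} = 72 \left(- \frac{72}{19}\right) + \frac{1}{8} = - \frac{5184}{19} + \frac{1}{8} = - \frac{41453}{152}$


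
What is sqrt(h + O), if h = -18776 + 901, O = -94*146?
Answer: 3*I*sqrt(3511) ≈ 177.76*I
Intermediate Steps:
O = -13724
h = -17875
sqrt(h + O) = sqrt(-17875 - 13724) = sqrt(-31599) = 3*I*sqrt(3511)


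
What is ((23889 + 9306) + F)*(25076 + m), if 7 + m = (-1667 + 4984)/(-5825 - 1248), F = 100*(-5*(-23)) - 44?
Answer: 7917056307720/7073 ≈ 1.1193e+9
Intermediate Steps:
F = 11456 (F = 100*115 - 44 = 11500 - 44 = 11456)
m = -52828/7073 (m = -7 + (-1667 + 4984)/(-5825 - 1248) = -7 + 3317/(-7073) = -7 + 3317*(-1/7073) = -7 - 3317/7073 = -52828/7073 ≈ -7.4690)
((23889 + 9306) + F)*(25076 + m) = ((23889 + 9306) + 11456)*(25076 - 52828/7073) = (33195 + 11456)*(177309720/7073) = 44651*(177309720/7073) = 7917056307720/7073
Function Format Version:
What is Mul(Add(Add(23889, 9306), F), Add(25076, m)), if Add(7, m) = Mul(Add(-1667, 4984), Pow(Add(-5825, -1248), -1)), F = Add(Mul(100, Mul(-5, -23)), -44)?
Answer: Rational(7917056307720, 7073) ≈ 1.1193e+9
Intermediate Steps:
F = 11456 (F = Add(Mul(100, 115), -44) = Add(11500, -44) = 11456)
m = Rational(-52828, 7073) (m = Add(-7, Mul(Add(-1667, 4984), Pow(Add(-5825, -1248), -1))) = Add(-7, Mul(3317, Pow(-7073, -1))) = Add(-7, Mul(3317, Rational(-1, 7073))) = Add(-7, Rational(-3317, 7073)) = Rational(-52828, 7073) ≈ -7.4690)
Mul(Add(Add(23889, 9306), F), Add(25076, m)) = Mul(Add(Add(23889, 9306), 11456), Add(25076, Rational(-52828, 7073))) = Mul(Add(33195, 11456), Rational(177309720, 7073)) = Mul(44651, Rational(177309720, 7073)) = Rational(7917056307720, 7073)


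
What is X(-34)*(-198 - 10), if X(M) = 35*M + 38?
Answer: 239616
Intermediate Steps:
X(M) = 38 + 35*M
X(-34)*(-198 - 10) = (38 + 35*(-34))*(-198 - 10) = (38 - 1190)*(-208) = -1152*(-208) = 239616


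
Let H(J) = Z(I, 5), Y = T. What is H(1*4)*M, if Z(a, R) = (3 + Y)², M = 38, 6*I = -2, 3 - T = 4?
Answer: 152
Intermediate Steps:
T = -1 (T = 3 - 1*4 = 3 - 4 = -1)
Y = -1
I = -⅓ (I = (⅙)*(-2) = -⅓ ≈ -0.33333)
Z(a, R) = 4 (Z(a, R) = (3 - 1)² = 2² = 4)
H(J) = 4
H(1*4)*M = 4*38 = 152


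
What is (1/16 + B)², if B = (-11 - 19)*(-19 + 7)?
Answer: 33189121/256 ≈ 1.2965e+5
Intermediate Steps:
B = 360 (B = -30*(-12) = 360)
(1/16 + B)² = (1/16 + 360)² = (5761/16)² = 33189121/256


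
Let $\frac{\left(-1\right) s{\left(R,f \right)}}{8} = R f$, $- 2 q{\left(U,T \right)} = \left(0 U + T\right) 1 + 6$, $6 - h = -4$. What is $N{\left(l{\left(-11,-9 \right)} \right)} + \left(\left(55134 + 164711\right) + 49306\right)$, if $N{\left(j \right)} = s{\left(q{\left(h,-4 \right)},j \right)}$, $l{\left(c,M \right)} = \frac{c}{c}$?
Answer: $269159$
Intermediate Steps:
$h = 10$ ($h = 6 - -4 = 6 + 4 = 10$)
$l{\left(c,M \right)} = 1$
$q{\left(U,T \right)} = -3 - \frac{T}{2}$ ($q{\left(U,T \right)} = - \frac{\left(0 U + T\right) 1 + 6}{2} = - \frac{\left(0 + T\right) 1 + 6}{2} = - \frac{T 1 + 6}{2} = - \frac{T + 6}{2} = - \frac{6 + T}{2} = -3 - \frac{T}{2}$)
$s{\left(R,f \right)} = - 8 R f$
$N{\left(j \right)} = 8 j$ ($N{\left(j \right)} = - 8 \left(-3 - -2\right) j = - 8 \left(-3 + 2\right) j = \left(-8\right) \left(-1\right) j = 8 j$)
$N{\left(l{\left(-11,-9 \right)} \right)} + \left(\left(55134 + 164711\right) + 49306\right) = 8 \cdot 1 + \left(\left(55134 + 164711\right) + 49306\right) = 8 + \left(219845 + 49306\right) = 8 + 269151 = 269159$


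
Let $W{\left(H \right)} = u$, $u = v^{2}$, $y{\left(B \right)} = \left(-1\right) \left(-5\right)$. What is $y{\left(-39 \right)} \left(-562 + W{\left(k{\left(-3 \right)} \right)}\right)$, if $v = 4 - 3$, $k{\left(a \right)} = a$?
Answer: $-2805$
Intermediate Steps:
$v = 1$
$y{\left(B \right)} = 5$
$u = 1$ ($u = 1^{2} = 1$)
$W{\left(H \right)} = 1$
$y{\left(-39 \right)} \left(-562 + W{\left(k{\left(-3 \right)} \right)}\right) = 5 \left(-562 + 1\right) = 5 \left(-561\right) = -2805$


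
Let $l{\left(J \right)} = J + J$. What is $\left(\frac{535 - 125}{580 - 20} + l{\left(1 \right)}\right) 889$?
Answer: $\frac{19431}{8} \approx 2428.9$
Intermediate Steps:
$l{\left(J \right)} = 2 J$
$\left(\frac{535 - 125}{580 - 20} + l{\left(1 \right)}\right) 889 = \left(\frac{535 - 125}{580 - 20} + 2 \cdot 1\right) 889 = \left(\frac{410}{560} + 2\right) 889 = \left(410 \cdot \frac{1}{560} + 2\right) 889 = \left(\frac{41}{56} + 2\right) 889 = \frac{153}{56} \cdot 889 = \frac{19431}{8}$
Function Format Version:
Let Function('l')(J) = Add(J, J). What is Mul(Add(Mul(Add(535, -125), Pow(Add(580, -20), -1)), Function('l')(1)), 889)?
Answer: Rational(19431, 8) ≈ 2428.9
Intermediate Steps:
Function('l')(J) = Mul(2, J)
Mul(Add(Mul(Add(535, -125), Pow(Add(580, -20), -1)), Function('l')(1)), 889) = Mul(Add(Mul(Add(535, -125), Pow(Add(580, -20), -1)), Mul(2, 1)), 889) = Mul(Add(Mul(410, Pow(560, -1)), 2), 889) = Mul(Add(Mul(410, Rational(1, 560)), 2), 889) = Mul(Add(Rational(41, 56), 2), 889) = Mul(Rational(153, 56), 889) = Rational(19431, 8)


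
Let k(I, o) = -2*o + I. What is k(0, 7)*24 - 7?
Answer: -343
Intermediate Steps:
k(I, o) = I - 2*o
k(0, 7)*24 - 7 = (0 - 2*7)*24 - 7 = (0 - 14)*24 - 7 = -14*24 - 7 = -336 - 7 = -343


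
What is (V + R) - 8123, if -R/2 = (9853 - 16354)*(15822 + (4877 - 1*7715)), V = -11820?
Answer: 168798025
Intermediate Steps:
R = 168817968 (R = -2*(9853 - 16354)*(15822 + (4877 - 1*7715)) = -(-13002)*(15822 + (4877 - 7715)) = -(-13002)*(15822 - 2838) = -(-13002)*12984 = -2*(-84408984) = 168817968)
(V + R) - 8123 = (-11820 + 168817968) - 8123 = 168806148 - 8123 = 168798025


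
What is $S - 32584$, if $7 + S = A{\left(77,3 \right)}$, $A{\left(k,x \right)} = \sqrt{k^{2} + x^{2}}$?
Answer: $-32591 + \sqrt{5938} \approx -32514.0$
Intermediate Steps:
$S = -7 + \sqrt{5938}$ ($S = -7 + \sqrt{77^{2} + 3^{2}} = -7 + \sqrt{5929 + 9} = -7 + \sqrt{5938} \approx 70.058$)
$S - 32584 = \left(-7 + \sqrt{5938}\right) - 32584 = -32591 + \sqrt{5938}$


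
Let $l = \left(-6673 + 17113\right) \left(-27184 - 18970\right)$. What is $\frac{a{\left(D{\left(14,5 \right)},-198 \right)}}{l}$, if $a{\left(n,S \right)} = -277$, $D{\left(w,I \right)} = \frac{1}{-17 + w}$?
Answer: $\frac{277}{481847760} \approx 5.7487 \cdot 10^{-7}$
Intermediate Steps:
$l = -481847760$ ($l = 10440 \left(-46154\right) = -481847760$)
$\frac{a{\left(D{\left(14,5 \right)},-198 \right)}}{l} = - \frac{277}{-481847760} = \left(-277\right) \left(- \frac{1}{481847760}\right) = \frac{277}{481847760}$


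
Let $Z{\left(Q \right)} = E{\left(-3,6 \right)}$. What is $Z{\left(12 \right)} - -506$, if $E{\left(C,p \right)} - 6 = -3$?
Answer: $509$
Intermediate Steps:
$E{\left(C,p \right)} = 3$ ($E{\left(C,p \right)} = 6 - 3 = 3$)
$Z{\left(Q \right)} = 3$
$Z{\left(12 \right)} - -506 = 3 - -506 = 3 + 506 = 509$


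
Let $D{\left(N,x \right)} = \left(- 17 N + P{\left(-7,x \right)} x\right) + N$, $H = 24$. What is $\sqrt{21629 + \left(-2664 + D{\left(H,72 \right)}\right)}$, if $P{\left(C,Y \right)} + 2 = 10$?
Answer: $\sqrt{19157} \approx 138.41$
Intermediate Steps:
$P{\left(C,Y \right)} = 8$ ($P{\left(C,Y \right)} = -2 + 10 = 8$)
$D{\left(N,x \right)} = - 16 N + 8 x$ ($D{\left(N,x \right)} = \left(- 17 N + 8 x\right) + N = - 16 N + 8 x$)
$\sqrt{21629 + \left(-2664 + D{\left(H,72 \right)}\right)} = \sqrt{21629 + \left(-2664 + \left(\left(-16\right) 24 + 8 \cdot 72\right)\right)} = \sqrt{21629 + \left(-2664 + \left(-384 + 576\right)\right)} = \sqrt{21629 + \left(-2664 + 192\right)} = \sqrt{21629 - 2472} = \sqrt{19157}$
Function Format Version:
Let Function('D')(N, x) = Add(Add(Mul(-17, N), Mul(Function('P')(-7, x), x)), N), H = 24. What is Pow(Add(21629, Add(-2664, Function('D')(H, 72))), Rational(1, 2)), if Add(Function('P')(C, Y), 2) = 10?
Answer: Pow(19157, Rational(1, 2)) ≈ 138.41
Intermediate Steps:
Function('P')(C, Y) = 8 (Function('P')(C, Y) = Add(-2, 10) = 8)
Function('D')(N, x) = Add(Mul(-16, N), Mul(8, x)) (Function('D')(N, x) = Add(Add(Mul(-17, N), Mul(8, x)), N) = Add(Mul(-16, N), Mul(8, x)))
Pow(Add(21629, Add(-2664, Function('D')(H, 72))), Rational(1, 2)) = Pow(Add(21629, Add(-2664, Add(Mul(-16, 24), Mul(8, 72)))), Rational(1, 2)) = Pow(Add(21629, Add(-2664, Add(-384, 576))), Rational(1, 2)) = Pow(Add(21629, Add(-2664, 192)), Rational(1, 2)) = Pow(Add(21629, -2472), Rational(1, 2)) = Pow(19157, Rational(1, 2))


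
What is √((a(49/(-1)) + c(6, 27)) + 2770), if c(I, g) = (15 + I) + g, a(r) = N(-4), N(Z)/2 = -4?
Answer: √2810 ≈ 53.009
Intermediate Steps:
N(Z) = -8 (N(Z) = 2*(-4) = -8)
a(r) = -8
c(I, g) = 15 + I + g
√((a(49/(-1)) + c(6, 27)) + 2770) = √((-8 + (15 + 6 + 27)) + 2770) = √((-8 + 48) + 2770) = √(40 + 2770) = √2810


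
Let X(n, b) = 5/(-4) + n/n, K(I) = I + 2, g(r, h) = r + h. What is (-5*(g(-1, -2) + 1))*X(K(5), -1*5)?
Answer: -5/2 ≈ -2.5000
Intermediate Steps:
g(r, h) = h + r
K(I) = 2 + I
X(n, b) = -1/4 (X(n, b) = 5*(-1/4) + 1 = -5/4 + 1 = -1/4)
(-5*(g(-1, -2) + 1))*X(K(5), -1*5) = -5*((-2 - 1) + 1)*(-1/4) = -5*(-3 + 1)*(-1/4) = -5*(-2)*(-1/4) = 10*(-1/4) = -5/2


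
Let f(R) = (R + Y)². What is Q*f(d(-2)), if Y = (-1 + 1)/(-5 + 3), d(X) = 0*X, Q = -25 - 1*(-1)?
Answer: 0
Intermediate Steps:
Q = -24 (Q = -25 + 1 = -24)
d(X) = 0
Y = 0 (Y = 0/(-2) = 0*(-½) = 0)
f(R) = R² (f(R) = (R + 0)² = R²)
Q*f(d(-2)) = -24*0² = -24*0 = 0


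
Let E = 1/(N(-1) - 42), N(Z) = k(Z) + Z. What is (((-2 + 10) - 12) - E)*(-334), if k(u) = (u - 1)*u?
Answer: 54442/41 ≈ 1327.9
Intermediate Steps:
k(u) = u*(-1 + u) (k(u) = (-1 + u)*u = u*(-1 + u))
N(Z) = Z + Z*(-1 + Z) (N(Z) = Z*(-1 + Z) + Z = Z + Z*(-1 + Z))
E = -1/41 (E = 1/((-1)² - 42) = 1/(1 - 42) = 1/(-41) = -1/41 ≈ -0.024390)
(((-2 + 10) - 12) - E)*(-334) = (((-2 + 10) - 12) - 1*(-1/41))*(-334) = ((8 - 12) + 1/41)*(-334) = (-4 + 1/41)*(-334) = -163/41*(-334) = 54442/41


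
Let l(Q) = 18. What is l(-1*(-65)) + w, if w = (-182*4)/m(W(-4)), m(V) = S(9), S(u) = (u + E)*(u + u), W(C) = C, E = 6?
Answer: 2066/135 ≈ 15.304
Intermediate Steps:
S(u) = 2*u*(6 + u) (S(u) = (u + 6)*(u + u) = (6 + u)*(2*u) = 2*u*(6 + u))
m(V) = 270 (m(V) = 2*9*(6 + 9) = 2*9*15 = 270)
w = -364/135 (w = -182*4/270 = -728*1/270 = -364/135 ≈ -2.6963)
l(-1*(-65)) + w = 18 - 364/135 = 2066/135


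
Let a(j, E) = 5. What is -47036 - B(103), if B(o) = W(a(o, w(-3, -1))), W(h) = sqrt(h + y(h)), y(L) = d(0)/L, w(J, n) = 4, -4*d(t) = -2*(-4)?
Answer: -47036 - sqrt(115)/5 ≈ -47038.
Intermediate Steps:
d(t) = -2 (d(t) = -(-1)*(-4)/2 = -1/4*8 = -2)
y(L) = -2/L
W(h) = sqrt(h - 2/h)
B(o) = sqrt(115)/5 (B(o) = sqrt(5 - 2/5) = sqrt(23/5) = sqrt(115)/5)
-47036 - B(103) = -47036 - sqrt(115)/5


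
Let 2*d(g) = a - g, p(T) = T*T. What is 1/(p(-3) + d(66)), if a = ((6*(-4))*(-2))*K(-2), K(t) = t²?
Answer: 1/72 ≈ 0.013889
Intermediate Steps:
p(T) = T²
a = 192 (a = ((6*(-4))*(-2))*(-2)² = -24*(-2)*4 = 48*4 = 192)
d(g) = 96 - g/2 (d(g) = (192 - g)/2 = 96 - g/2)
1/(p(-3) + d(66)) = 1/((-3)² + (96 - ½*66)) = 1/(9 + (96 - 33)) = 1/(9 + 63) = 1/72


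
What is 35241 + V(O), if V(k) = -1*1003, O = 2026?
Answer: 34238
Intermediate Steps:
V(k) = -1003
35241 + V(O) = 35241 - 1003 = 34238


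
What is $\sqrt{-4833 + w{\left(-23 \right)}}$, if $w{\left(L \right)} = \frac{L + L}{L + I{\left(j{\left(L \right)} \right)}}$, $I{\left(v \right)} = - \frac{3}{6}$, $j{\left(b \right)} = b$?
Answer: $\frac{i \sqrt{10671773}}{47} \approx 69.506 i$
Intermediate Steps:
$I{\left(v \right)} = - \frac{1}{2}$ ($I{\left(v \right)} = \left(-3\right) \frac{1}{6} = - \frac{1}{2}$)
$w{\left(L \right)} = \frac{2 L}{- \frac{1}{2} + L}$ ($w{\left(L \right)} = \frac{L + L}{L - \frac{1}{2}} = \frac{2 L}{- \frac{1}{2} + L}$)
$\sqrt{-4833 + w{\left(-23 \right)}} = \sqrt{-4833 + 4 \left(-23\right) \frac{1}{-1 + 2 \left(-23\right)}} = \sqrt{-4833 + 4 \left(-23\right) \frac{1}{-1 - 46}} = \sqrt{-4833 + 4 \left(-23\right) \frac{1}{-47}} = \sqrt{-4833 + 4 \left(-23\right) \left(- \frac{1}{47}\right)} = \sqrt{-4833 + \frac{92}{47}} = \sqrt{- \frac{227059}{47}} = \frac{i \sqrt{10671773}}{47}$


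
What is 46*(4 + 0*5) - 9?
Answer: 175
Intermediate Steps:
46*(4 + 0*5) - 9 = 46*(4 + 0) - 9 = 46*4 - 9 = 184 - 9 = 175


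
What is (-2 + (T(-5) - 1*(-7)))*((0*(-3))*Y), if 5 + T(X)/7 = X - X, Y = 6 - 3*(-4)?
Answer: 0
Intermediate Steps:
Y = 18 (Y = 6 + 12 = 18)
T(X) = -35 (T(X) = -35 + 7*(X - X) = -35 + 7*0 = -35 + 0 = -35)
(-2 + (T(-5) - 1*(-7)))*((0*(-3))*Y) = (-2 + (-35 - 1*(-7)))*((0*(-3))*18) = (-2 + (-35 + 7))*(0*18) = (-2 - 28)*0 = -30*0 = 0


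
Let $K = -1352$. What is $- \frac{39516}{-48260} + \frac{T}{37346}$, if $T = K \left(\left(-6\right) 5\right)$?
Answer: $\frac{429148767}{225289745} \approx 1.9049$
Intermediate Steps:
$T = 40560$ ($T = - 1352 \left(\left(-6\right) 5\right) = \left(-1352\right) \left(-30\right) = 40560$)
$- \frac{39516}{-48260} + \frac{T}{37346} = - \frac{39516}{-48260} + \frac{40560}{37346} = \left(-39516\right) \left(- \frac{1}{48260}\right) + 40560 \cdot \frac{1}{37346} = \frac{9879}{12065} + \frac{20280}{18673} = \frac{429148767}{225289745}$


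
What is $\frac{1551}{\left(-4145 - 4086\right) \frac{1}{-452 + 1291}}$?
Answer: $- \frac{1301289}{8231} \approx -158.1$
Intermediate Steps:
$\frac{1551}{\left(-4145 - 4086\right) \frac{1}{-452 + 1291}} = \frac{1551}{\left(-8231\right) \frac{1}{839}} = \frac{1551}{- \frac{8231}{839}} = 1551 \left(- \frac{839}{8231}\right) = - \frac{1301289}{8231}$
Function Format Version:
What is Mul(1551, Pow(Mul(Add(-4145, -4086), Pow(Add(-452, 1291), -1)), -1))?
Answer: Rational(-1301289, 8231) ≈ -158.10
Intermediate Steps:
Mul(1551, Pow(Mul(Add(-4145, -4086), Pow(Add(-452, 1291), -1)), -1)) = Mul(1551, Pow(Mul(-8231, Pow(839, -1)), -1)) = Mul(1551, Pow(Mul(-8231, Rational(1, 839)), -1)) = Mul(1551, Pow(Rational(-8231, 839), -1)) = Mul(1551, Rational(-839, 8231)) = Rational(-1301289, 8231)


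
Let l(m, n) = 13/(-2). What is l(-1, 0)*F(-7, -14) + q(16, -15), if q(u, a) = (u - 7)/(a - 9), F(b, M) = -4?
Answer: 205/8 ≈ 25.625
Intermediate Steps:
l(m, n) = -13/2 (l(m, n) = 13*(-1/2) = -13/2)
q(u, a) = (-7 + u)/(-9 + a)
l(-1, 0)*F(-7, -14) + q(16, -15) = -13/2*(-4) + (-7 + 16)/(-9 - 15) = 26 + 9/(-24) = 26 - 1/24*9 = 26 - 3/8 = 205/8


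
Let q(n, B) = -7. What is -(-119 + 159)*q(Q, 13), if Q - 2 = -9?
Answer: 280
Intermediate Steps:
Q = -7 (Q = 2 - 9 = -7)
-(-119 + 159)*q(Q, 13) = -(-119 + 159)*(-7) = -40*(-7) = -1*(-280) = 280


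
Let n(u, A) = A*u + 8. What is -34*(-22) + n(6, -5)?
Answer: 726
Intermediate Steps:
n(u, A) = 8 + A*u
-34*(-22) + n(6, -5) = -34*(-22) + (8 - 5*6) = 748 + (8 - 30) = 748 - 22 = 726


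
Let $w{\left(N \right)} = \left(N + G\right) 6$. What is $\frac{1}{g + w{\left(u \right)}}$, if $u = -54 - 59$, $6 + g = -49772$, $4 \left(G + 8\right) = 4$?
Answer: $- \frac{1}{50498} \approx -1.9803 \cdot 10^{-5}$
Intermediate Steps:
$G = -7$ ($G = -8 + \frac{1}{4} \cdot 4 = -8 + 1 = -7$)
$g = -49778$ ($g = -6 - 49772 = -49778$)
$u = -113$
$w{\left(N \right)} = -42 + 6 N$ ($w{\left(N \right)} = \left(N - 7\right) 6 = \left(-7 + N\right) 6 = -42 + 6 N$)
$\frac{1}{g + w{\left(u \right)}} = \frac{1}{-49778 + \left(-42 + 6 \left(-113\right)\right)} = \frac{1}{-49778 - 720} = \frac{1}{-50498} = - \frac{1}{50498}$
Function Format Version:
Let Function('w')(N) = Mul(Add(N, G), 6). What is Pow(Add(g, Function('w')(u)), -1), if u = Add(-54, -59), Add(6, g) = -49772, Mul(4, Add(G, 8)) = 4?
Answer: Rational(-1, 50498) ≈ -1.9803e-5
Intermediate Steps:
G = -7 (G = Add(-8, Mul(Rational(1, 4), 4)) = Add(-8, 1) = -7)
g = -49778 (g = Add(-6, -49772) = -49778)
u = -113
Function('w')(N) = Add(-42, Mul(6, N)) (Function('w')(N) = Mul(Add(N, -7), 6) = Mul(Add(-7, N), 6) = Add(-42, Mul(6, N)))
Pow(Add(g, Function('w')(u)), -1) = Pow(Add(-49778, Add(-42, Mul(6, -113))), -1) = Pow(Add(-49778, Add(-42, -678)), -1) = Pow(Add(-49778, -720), -1) = Pow(-50498, -1) = Rational(-1, 50498)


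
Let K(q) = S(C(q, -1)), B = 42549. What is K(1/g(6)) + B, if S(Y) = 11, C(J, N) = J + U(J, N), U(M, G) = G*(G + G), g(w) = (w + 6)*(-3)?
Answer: 42560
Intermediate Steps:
g(w) = -18 - 3*w (g(w) = (6 + w)*(-3) = -18 - 3*w)
U(M, G) = 2*G² (U(M, G) = G*(2*G) = 2*G²)
C(J, N) = J + 2*N²
K(q) = 11
K(1/g(6)) + B = 11 + 42549 = 42560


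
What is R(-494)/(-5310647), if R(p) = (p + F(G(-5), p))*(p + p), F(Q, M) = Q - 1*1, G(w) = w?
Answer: -494000/5310647 ≈ -0.093021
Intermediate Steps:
F(Q, M) = -1 + Q (F(Q, M) = Q - 1 = -1 + Q)
R(p) = 2*p*(-6 + p) (R(p) = (p + (-1 - 5))*(p + p) = (p - 6)*(2*p) = (-6 + p)*(2*p) = 2*p*(-6 + p))
R(-494)/(-5310647) = (2*(-494)*(-6 - 494))/(-5310647) = (2*(-494)*(-500))*(-1/5310647) = 494000*(-1/5310647) = -494000/5310647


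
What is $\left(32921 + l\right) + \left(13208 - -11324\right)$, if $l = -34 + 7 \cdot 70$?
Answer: $57909$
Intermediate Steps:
$l = 456$ ($l = -34 + 490 = 456$)
$\left(32921 + l\right) + \left(13208 - -11324\right) = \left(32921 + 456\right) + \left(13208 - -11324\right) = 33377 + \left(13208 + 11324\right) = 33377 + 24532 = 57909$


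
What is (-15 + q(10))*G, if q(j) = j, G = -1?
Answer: 5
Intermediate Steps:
(-15 + q(10))*G = (-15 + 10)*(-1) = -5*(-1) = 5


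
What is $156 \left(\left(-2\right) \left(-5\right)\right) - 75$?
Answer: $1485$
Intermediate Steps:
$156 \left(\left(-2\right) \left(-5\right)\right) - 75 = 156 \cdot 10 - 75 = 1560 - 75 = 1485$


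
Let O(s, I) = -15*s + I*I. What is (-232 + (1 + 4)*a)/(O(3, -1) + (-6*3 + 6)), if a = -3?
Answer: 247/56 ≈ 4.4107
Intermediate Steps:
O(s, I) = I² - 15*s (O(s, I) = -15*s + I² = I² - 15*s)
(-232 + (1 + 4)*a)/(O(3, -1) + (-6*3 + 6)) = (-232 + (1 + 4)*(-3))/(((-1)² - 15*3) + (-6*3 + 6)) = (-232 + 5*(-3))/((1 - 45) + (-18 + 6)) = (-232 - 15)/(-44 - 12) = -247/(-56) = -247*(-1/56) = 247/56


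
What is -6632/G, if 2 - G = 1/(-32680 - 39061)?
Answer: -475786312/143483 ≈ -3316.0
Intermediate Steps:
G = 143483/71741 (G = 2 - 1/(-32680 - 39061) = 2 - 1/(-71741) = 2 - 1*(-1/71741) = 2 + 1/71741 = 143483/71741 ≈ 2.0000)
-6632/G = -6632/143483/71741 = -6632*71741/143483 = -475786312/143483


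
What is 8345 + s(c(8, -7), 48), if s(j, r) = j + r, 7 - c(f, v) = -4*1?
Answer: 8404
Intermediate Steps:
c(f, v) = 11 (c(f, v) = 7 - (-4) = 7 - 1*(-4) = 7 + 4 = 11)
8345 + s(c(8, -7), 48) = 8345 + (11 + 48) = 8345 + 59 = 8404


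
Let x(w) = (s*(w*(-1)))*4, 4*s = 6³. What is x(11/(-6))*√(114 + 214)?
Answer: 792*√82 ≈ 7171.9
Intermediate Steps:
s = 54 (s = (¼)*6³ = (¼)*216 = 54)
x(w) = -216*w (x(w) = (54*(w*(-1)))*4 = (54*(-w))*4 = -54*w*4 = -216*w)
x(11/(-6))*√(114 + 214) = (-2376/(-6))*√(114 + 214) = (-2376*(-1)/6)*√328 = (-216*(-11/6))*(2*√82) = 396*(2*√82) = 792*√82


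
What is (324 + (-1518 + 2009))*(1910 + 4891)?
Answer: 5542815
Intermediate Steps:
(324 + (-1518 + 2009))*(1910 + 4891) = (324 + 491)*6801 = 815*6801 = 5542815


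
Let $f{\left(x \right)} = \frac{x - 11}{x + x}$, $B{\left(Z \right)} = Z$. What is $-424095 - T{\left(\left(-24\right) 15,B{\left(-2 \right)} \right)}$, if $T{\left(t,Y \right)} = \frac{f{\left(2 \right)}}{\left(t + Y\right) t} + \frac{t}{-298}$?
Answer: $- \frac{3659984203051}{8630080} \approx -4.241 \cdot 10^{5}$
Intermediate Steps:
$f{\left(x \right)} = \frac{-11 + x}{2 x}$
$T{\left(t,Y \right)} = - \frac{t}{298} - \frac{9}{4 t \left(Y + t\right)}$ ($T{\left(t,Y \right)} = \frac{\frac{1}{2} \cdot \frac{1}{2} \left(-11 + 2\right)}{\left(t + Y\right) t} + \frac{t}{-298} = \frac{\frac{1}{2} \cdot \frac{1}{2} \left(-9\right)}{\left(Y + t\right) t} + t \left(- \frac{1}{298}\right) = - \frac{9}{4 t \left(Y + t\right)} - \frac{t}{298} = - \frac{t}{298} - \frac{9}{4 t \left(Y + t\right)}$)
$-424095 - T{\left(\left(-24\right) 15,B{\left(-2 \right)} \right)} = -424095 - \frac{-1341 - 2 \left(\left(-24\right) 15\right)^{3} - - 4 \left(\left(-24\right) 15\right)^{2}}{596 \left(\left(-24\right) 15\right) \left(-2 - 360\right)} = -424095 - \frac{-1341 - 2 \left(-360\right)^{3} - - 4 \left(-360\right)^{2}}{596 \left(-360\right) \left(-2 - 360\right)} = -424095 - \frac{1}{596} \left(- \frac{1}{360}\right) \frac{1}{-362} \left(-1341 - -93312000 - \left(-4\right) 129600\right) = -424095 - \frac{1}{596} \left(- \frac{1}{360}\right) \left(- \frac{1}{362}\right) \left(-1341 + 93312000 + 518400\right) = -424095 - \frac{1}{596} \left(- \frac{1}{360}\right) \left(- \frac{1}{362}\right) 93829059 = -424095 - \frac{10425451}{8630080} = - \frac{3659984203051}{8630080}$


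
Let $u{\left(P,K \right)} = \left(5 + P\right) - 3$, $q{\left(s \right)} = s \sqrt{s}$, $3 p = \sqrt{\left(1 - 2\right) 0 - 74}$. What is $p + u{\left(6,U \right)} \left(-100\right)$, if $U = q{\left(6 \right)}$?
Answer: $-800 + \frac{i \sqrt{74}}{3} \approx -800.0 + 2.8674 i$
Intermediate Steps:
$p = \frac{i \sqrt{74}}{3}$ ($p = \frac{\sqrt{\left(1 - 2\right) 0 - 74}}{3} = \frac{\sqrt{\left(-1\right) 0 - 74}}{3} = \frac{\sqrt{0 - 74}}{3} = \frac{\sqrt{-74}}{3} = \frac{i \sqrt{74}}{3} \approx 2.8674 i$)
$q{\left(s \right)} = s^{\frac{3}{2}}$
$U = 6 \sqrt{6}$ ($U = 6^{\frac{3}{2}} = 6 \sqrt{6} \approx 14.697$)
$u{\left(P,K \right)} = 2 + P$
$p + u{\left(6,U \right)} \left(-100\right) = \frac{i \sqrt{74}}{3} + \left(2 + 6\right) \left(-100\right) = \frac{i \sqrt{74}}{3} + 8 \left(-100\right) = \frac{i \sqrt{74}}{3} - 800 = -800 + \frac{i \sqrt{74}}{3}$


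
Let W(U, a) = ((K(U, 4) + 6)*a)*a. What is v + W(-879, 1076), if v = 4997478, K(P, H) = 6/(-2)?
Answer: 8470806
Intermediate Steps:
K(P, H) = -3 (K(P, H) = 6*(-½) = -3)
W(U, a) = 3*a² (W(U, a) = ((-3 + 6)*a)*a = (3*a)*a = 3*a²)
v + W(-879, 1076) = 4997478 + 3*1076² = 4997478 + 3*1157776 = 4997478 + 3473328 = 8470806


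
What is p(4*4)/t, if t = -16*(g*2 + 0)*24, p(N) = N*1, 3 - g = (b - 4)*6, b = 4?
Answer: -1/144 ≈ -0.0069444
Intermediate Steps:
g = 3 (g = 3 - (4 - 4)*6 = 3 - 0*6 = 3 - 1*0 = 3 + 0 = 3)
p(N) = N
t = -2304 (t = -16*(3*2 + 0)*24 = -16*(6 + 0)*24 = -16*6*24 = -96*24 = -2304)
p(4*4)/t = (4*4)/(-2304) = 16*(-1/2304) = -1/144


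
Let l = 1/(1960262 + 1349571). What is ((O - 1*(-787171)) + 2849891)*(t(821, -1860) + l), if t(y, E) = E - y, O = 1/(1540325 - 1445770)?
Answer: -3051673729156341177792/312961259315 ≈ -9.7510e+9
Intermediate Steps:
O = 1/94555 ≈ 1.0576e-5
l = 1/3309833 ≈ 3.0213e-7
((O - 1*(-787171)) + 2849891)*(t(821, -1860) + l) = ((1/94555 - 1*(-787171)) + 2849891)*((-1860 - 1*821) + 1/3309833) = ((1/94555 + 787171) + 2849891)*((-1860 - 821) + 1/3309833) = (74430953906/94555 + 2849891)*(-2681 + 1/3309833) = (343902397411/94555)*(-8873662272/3309833) = -3051673729156341177792/312961259315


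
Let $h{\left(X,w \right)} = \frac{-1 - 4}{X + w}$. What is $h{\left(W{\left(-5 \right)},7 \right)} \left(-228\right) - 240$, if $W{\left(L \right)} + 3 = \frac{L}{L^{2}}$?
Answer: $60$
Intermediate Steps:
$W{\left(L \right)} = -3 + \frac{1}{L}$ ($W{\left(L \right)} = -3 + \frac{L}{L^{2}} = -3 + \frac{1}{L}$)
$h{\left(X,w \right)} = - \frac{5}{X + w}$
$h{\left(W{\left(-5 \right)},7 \right)} \left(-228\right) - 240 = - \frac{5}{\left(-3 + \frac{1}{-5}\right) + 7} \left(-228\right) - 240 = - \frac{5}{\left(-3 - \frac{1}{5}\right) + 7} \left(-228\right) - 240 = - \frac{5}{- \frac{16}{5} + 7} \left(-228\right) - 240 = - \frac{5}{\frac{19}{5}} \left(-228\right) - 240 = \left(-5\right) \frac{5}{19} \left(-228\right) - 240 = \left(- \frac{25}{19}\right) \left(-228\right) - 240 = 300 - 240 = 60$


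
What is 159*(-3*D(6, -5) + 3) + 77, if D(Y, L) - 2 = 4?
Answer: -2308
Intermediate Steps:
D(Y, L) = 6 (D(Y, L) = 2 + 4 = 6)
159*(-3*D(6, -5) + 3) + 77 = 159*(-3*6 + 3) + 77 = 159*(-18 + 3) + 77 = 159*(-15) + 77 = -2385 + 77 = -2308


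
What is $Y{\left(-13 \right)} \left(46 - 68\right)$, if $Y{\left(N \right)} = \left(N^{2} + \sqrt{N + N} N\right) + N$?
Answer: $-3432 + 286 i \sqrt{26} \approx -3432.0 + 1458.3 i$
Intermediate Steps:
$Y{\left(N \right)} = N + N^{2} + \sqrt{2} N^{\frac{3}{2}}$ ($Y{\left(N \right)} = \left(N^{2} + \sqrt{2 N} N\right) + N = \left(N^{2} + \sqrt{2} \sqrt{N} N\right) + N = \left(N^{2} + \sqrt{2} N^{\frac{3}{2}}\right) + N = N + N^{2} + \sqrt{2} N^{\frac{3}{2}}$)
$Y{\left(-13 \right)} \left(46 - 68\right) = \left(-13 + \left(-13\right)^{2} + \sqrt{2} \left(-13\right)^{\frac{3}{2}}\right) \left(46 - 68\right) = \left(-13 + 169 + \sqrt{2} \left(- 13 i \sqrt{13}\right)\right) \left(-22\right) = \left(-13 + 169 - 13 i \sqrt{26}\right) \left(-22\right) = \left(156 - 13 i \sqrt{26}\right) \left(-22\right) = -3432 + 286 i \sqrt{26}$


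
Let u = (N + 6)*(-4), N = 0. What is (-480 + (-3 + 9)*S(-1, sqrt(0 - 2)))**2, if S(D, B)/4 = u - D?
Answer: 1065024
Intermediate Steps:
u = -24 (u = (0 + 6)*(-4) = 6*(-4) = -24)
S(D, B) = -96 - 4*D (S(D, B) = 4*(-24 - D) = -96 - 4*D)
(-480 + (-3 + 9)*S(-1, sqrt(0 - 2)))**2 = (-480 + (-3 + 9)*(-96 - 4*(-1)))**2 = (-480 + 6*(-96 + 4))**2 = (-480 + 6*(-92))**2 = (-480 - 552)**2 = (-1032)**2 = 1065024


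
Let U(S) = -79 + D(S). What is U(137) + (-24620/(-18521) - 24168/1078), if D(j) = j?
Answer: 368465918/9982819 ≈ 36.910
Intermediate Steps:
U(S) = -79 + S
U(137) + (-24620/(-18521) - 24168/1078) = (-79 + 137) + (-24620/(-18521) - 24168/1078) = 58 + (-24620*(-1/18521) - 24168*1/1078) = 58 + (24620/18521 - 12084/539) = 58 - 210537584/9982819 = 368465918/9982819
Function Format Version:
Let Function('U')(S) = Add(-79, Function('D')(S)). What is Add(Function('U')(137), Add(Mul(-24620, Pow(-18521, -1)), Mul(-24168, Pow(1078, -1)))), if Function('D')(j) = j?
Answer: Rational(368465918, 9982819) ≈ 36.910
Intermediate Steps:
Function('U')(S) = Add(-79, S)
Add(Function('U')(137), Add(Mul(-24620, Pow(-18521, -1)), Mul(-24168, Pow(1078, -1)))) = Add(Add(-79, 137), Add(Mul(-24620, Pow(-18521, -1)), Mul(-24168, Pow(1078, -1)))) = Add(58, Add(Mul(-24620, Rational(-1, 18521)), Mul(-24168, Rational(1, 1078)))) = Add(58, Add(Rational(24620, 18521), Rational(-12084, 539))) = Add(58, Rational(-210537584, 9982819)) = Rational(368465918, 9982819)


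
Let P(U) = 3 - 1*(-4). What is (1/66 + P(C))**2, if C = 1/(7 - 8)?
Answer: 214369/4356 ≈ 49.212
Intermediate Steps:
C = -1 (C = 1/(-1) = -1)
P(U) = 7 (P(U) = 3 + 4 = 7)
(1/66 + P(C))**2 = (1/66 + 7)**2 = (463/66)**2 = 214369/4356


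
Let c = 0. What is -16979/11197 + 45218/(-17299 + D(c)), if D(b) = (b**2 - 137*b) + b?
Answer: -800025667/193696903 ≈ -4.1303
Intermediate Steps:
D(b) = b**2 - 136*b
-16979/11197 + 45218/(-17299 + D(c)) = -16979/11197 + 45218/(-17299 + 0*(-136 + 0)) = -16979*1/11197 + 45218/(-17299 + 0*(-136)) = -16979/11197 + 45218/(-17299 + 0) = -16979/11197 + 45218/(-17299) = -16979/11197 + 45218*(-1/17299) = -16979/11197 - 45218/17299 = -800025667/193696903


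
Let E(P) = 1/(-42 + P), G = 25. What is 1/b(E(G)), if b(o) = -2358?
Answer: -1/2358 ≈ -0.00042409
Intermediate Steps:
1/b(E(G)) = 1/(-2358) = -1/2358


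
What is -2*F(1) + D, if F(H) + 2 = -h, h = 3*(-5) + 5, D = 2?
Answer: -14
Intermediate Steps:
h = -10 (h = -15 + 5 = -10)
F(H) = 8 (F(H) = -2 - 1*(-10) = -2 + 10 = 8)
-2*F(1) + D = -2*8 + 2 = -16 + 2 = -14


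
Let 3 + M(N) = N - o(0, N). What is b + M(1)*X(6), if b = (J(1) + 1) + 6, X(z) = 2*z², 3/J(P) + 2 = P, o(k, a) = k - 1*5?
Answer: 220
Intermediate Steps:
o(k, a) = -5 + k (o(k, a) = k - 5 = -5 + k)
J(P) = 3/(-2 + P)
M(N) = 2 + N (M(N) = -3 + (N - (-5 + 0)) = -3 + (N - 1*(-5)) = -3 + (N + 5) = -3 + (5 + N) = 2 + N)
b = 4 (b = (3/(-2 + 1) + 1) + 6 = (3/(-1) + 1) + 6 = (3*(-1) + 1) + 6 = (-3 + 1) + 6 = -2 + 6 = 4)
b + M(1)*X(6) = 4 + (2 + 1)*(2*6²) = 4 + 3*(2*36) = 4 + 3*72 = 4 + 216 = 220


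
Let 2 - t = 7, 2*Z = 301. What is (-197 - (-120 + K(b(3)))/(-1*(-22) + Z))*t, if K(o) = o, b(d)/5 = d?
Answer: 22585/23 ≈ 981.96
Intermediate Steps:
b(d) = 5*d
Z = 301/2 (Z = (½)*301 = 301/2 ≈ 150.50)
t = -5 (t = 2 - 1*7 = 2 - 7 = -5)
(-197 - (-120 + K(b(3)))/(-1*(-22) + Z))*t = (-197 - (-120 + 5*3)/(-1*(-22) + 301/2))*(-5) = (-197 - (-120 + 15)/(22 + 301/2))*(-5) = (-197 - (-105)/345/2)*(-5) = (-197 - (-105)*2/345)*(-5) = (-197 - 1*(-14/23))*(-5) = (-197 + 14/23)*(-5) = -4517/23*(-5) = 22585/23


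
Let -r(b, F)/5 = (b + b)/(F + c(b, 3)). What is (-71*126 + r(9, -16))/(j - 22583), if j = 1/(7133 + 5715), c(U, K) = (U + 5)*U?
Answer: 12772080/32238487 ≈ 0.39617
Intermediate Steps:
c(U, K) = U*(5 + U) (c(U, K) = (5 + U)*U = U*(5 + U))
r(b, F) = -10*b/(F + b*(5 + b)) (r(b, F) = -5*(b + b)/(F + b*(5 + b)) = -5*2*b/(F + b*(5 + b)) = -10*b/(F + b*(5 + b)))
j = 1/12848 ≈ 7.7833e-5
(-71*126 + r(9, -16))/(j - 22583) = (-71*126 - 10*9/(-16 + 9*(5 + 9)))/(1/12848 - 22583) = (-8946 - 10*9/(-16 + 9*14))/(-290146383/12848) = (-8946 - 10*9/(-16 + 126))*(-12848/290146383) = (-8946 - 10*9/110)*(-12848/290146383) = (-8946 - 10*9*1/110)*(-12848/290146383) = (-8946 - 9/11)*(-12848/290146383) = -98415/11*(-12848/290146383) = 12772080/32238487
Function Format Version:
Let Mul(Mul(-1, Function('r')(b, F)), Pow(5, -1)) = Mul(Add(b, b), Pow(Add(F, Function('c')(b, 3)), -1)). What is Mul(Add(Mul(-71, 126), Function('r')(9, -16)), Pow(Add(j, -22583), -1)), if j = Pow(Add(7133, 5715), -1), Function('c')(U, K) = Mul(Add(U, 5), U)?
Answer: Rational(12772080, 32238487) ≈ 0.39617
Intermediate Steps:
Function('c')(U, K) = Mul(U, Add(5, U)) (Function('c')(U, K) = Mul(Add(5, U), U) = Mul(U, Add(5, U)))
Function('r')(b, F) = Mul(-10, b, Pow(Add(F, Mul(b, Add(5, b))), -1)) (Function('r')(b, F) = Mul(-5, Mul(Add(b, b), Pow(Add(F, Mul(b, Add(5, b))), -1))) = Mul(-5, Mul(Mul(2, b), Pow(Add(F, Mul(b, Add(5, b))), -1))) = Mul(-5, Mul(2, b, Pow(Add(F, Mul(b, Add(5, b))), -1))) = Mul(-10, b, Pow(Add(F, Mul(b, Add(5, b))), -1)))
j = Rational(1, 12848) (j = Pow(12848, -1) = Rational(1, 12848) ≈ 7.7833e-5)
Mul(Add(Mul(-71, 126), Function('r')(9, -16)), Pow(Add(j, -22583), -1)) = Mul(Add(Mul(-71, 126), Mul(-10, 9, Pow(Add(-16, Mul(9, Add(5, 9))), -1))), Pow(Add(Rational(1, 12848), -22583), -1)) = Mul(Add(-8946, Mul(-10, 9, Pow(Add(-16, Mul(9, 14)), -1))), Pow(Rational(-290146383, 12848), -1)) = Mul(Add(-8946, Mul(-10, 9, Pow(Add(-16, 126), -1))), Rational(-12848, 290146383)) = Mul(Add(-8946, Mul(-10, 9, Pow(110, -1))), Rational(-12848, 290146383)) = Mul(Add(-8946, Mul(-10, 9, Rational(1, 110))), Rational(-12848, 290146383)) = Mul(Add(-8946, Rational(-9, 11)), Rational(-12848, 290146383)) = Mul(Rational(-98415, 11), Rational(-12848, 290146383)) = Rational(12772080, 32238487)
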